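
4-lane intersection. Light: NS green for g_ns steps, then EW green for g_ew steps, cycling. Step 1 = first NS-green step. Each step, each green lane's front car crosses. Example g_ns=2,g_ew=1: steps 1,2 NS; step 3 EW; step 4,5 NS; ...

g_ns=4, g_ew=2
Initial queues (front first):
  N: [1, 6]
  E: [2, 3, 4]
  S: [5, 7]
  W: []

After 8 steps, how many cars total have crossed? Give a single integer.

Step 1 [NS]: N:car1-GO,E:wait,S:car5-GO,W:wait | queues: N=1 E=3 S=1 W=0
Step 2 [NS]: N:car6-GO,E:wait,S:car7-GO,W:wait | queues: N=0 E=3 S=0 W=0
Step 3 [NS]: N:empty,E:wait,S:empty,W:wait | queues: N=0 E=3 S=0 W=0
Step 4 [NS]: N:empty,E:wait,S:empty,W:wait | queues: N=0 E=3 S=0 W=0
Step 5 [EW]: N:wait,E:car2-GO,S:wait,W:empty | queues: N=0 E=2 S=0 W=0
Step 6 [EW]: N:wait,E:car3-GO,S:wait,W:empty | queues: N=0 E=1 S=0 W=0
Step 7 [NS]: N:empty,E:wait,S:empty,W:wait | queues: N=0 E=1 S=0 W=0
Step 8 [NS]: N:empty,E:wait,S:empty,W:wait | queues: N=0 E=1 S=0 W=0
Cars crossed by step 8: 6

Answer: 6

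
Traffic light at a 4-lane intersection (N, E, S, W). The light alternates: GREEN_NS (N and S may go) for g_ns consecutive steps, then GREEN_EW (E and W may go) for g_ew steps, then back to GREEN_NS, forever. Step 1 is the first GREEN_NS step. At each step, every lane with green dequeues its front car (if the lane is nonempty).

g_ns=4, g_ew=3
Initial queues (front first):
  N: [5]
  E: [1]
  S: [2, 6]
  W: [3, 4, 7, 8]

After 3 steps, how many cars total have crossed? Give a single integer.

Step 1 [NS]: N:car5-GO,E:wait,S:car2-GO,W:wait | queues: N=0 E=1 S=1 W=4
Step 2 [NS]: N:empty,E:wait,S:car6-GO,W:wait | queues: N=0 E=1 S=0 W=4
Step 3 [NS]: N:empty,E:wait,S:empty,W:wait | queues: N=0 E=1 S=0 W=4
Cars crossed by step 3: 3

Answer: 3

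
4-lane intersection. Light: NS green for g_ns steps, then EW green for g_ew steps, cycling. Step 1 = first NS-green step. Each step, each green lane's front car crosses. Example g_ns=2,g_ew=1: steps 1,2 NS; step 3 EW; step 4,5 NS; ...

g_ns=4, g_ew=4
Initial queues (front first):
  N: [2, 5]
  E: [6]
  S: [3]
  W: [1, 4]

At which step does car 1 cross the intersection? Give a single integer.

Step 1 [NS]: N:car2-GO,E:wait,S:car3-GO,W:wait | queues: N=1 E=1 S=0 W=2
Step 2 [NS]: N:car5-GO,E:wait,S:empty,W:wait | queues: N=0 E=1 S=0 W=2
Step 3 [NS]: N:empty,E:wait,S:empty,W:wait | queues: N=0 E=1 S=0 W=2
Step 4 [NS]: N:empty,E:wait,S:empty,W:wait | queues: N=0 E=1 S=0 W=2
Step 5 [EW]: N:wait,E:car6-GO,S:wait,W:car1-GO | queues: N=0 E=0 S=0 W=1
Step 6 [EW]: N:wait,E:empty,S:wait,W:car4-GO | queues: N=0 E=0 S=0 W=0
Car 1 crosses at step 5

5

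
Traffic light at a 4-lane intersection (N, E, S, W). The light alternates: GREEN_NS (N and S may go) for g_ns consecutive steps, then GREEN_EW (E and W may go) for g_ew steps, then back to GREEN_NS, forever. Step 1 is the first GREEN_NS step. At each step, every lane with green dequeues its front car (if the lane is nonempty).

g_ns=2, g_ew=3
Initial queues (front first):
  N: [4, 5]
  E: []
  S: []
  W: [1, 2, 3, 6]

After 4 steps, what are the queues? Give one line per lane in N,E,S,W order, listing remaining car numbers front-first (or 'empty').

Step 1 [NS]: N:car4-GO,E:wait,S:empty,W:wait | queues: N=1 E=0 S=0 W=4
Step 2 [NS]: N:car5-GO,E:wait,S:empty,W:wait | queues: N=0 E=0 S=0 W=4
Step 3 [EW]: N:wait,E:empty,S:wait,W:car1-GO | queues: N=0 E=0 S=0 W=3
Step 4 [EW]: N:wait,E:empty,S:wait,W:car2-GO | queues: N=0 E=0 S=0 W=2

N: empty
E: empty
S: empty
W: 3 6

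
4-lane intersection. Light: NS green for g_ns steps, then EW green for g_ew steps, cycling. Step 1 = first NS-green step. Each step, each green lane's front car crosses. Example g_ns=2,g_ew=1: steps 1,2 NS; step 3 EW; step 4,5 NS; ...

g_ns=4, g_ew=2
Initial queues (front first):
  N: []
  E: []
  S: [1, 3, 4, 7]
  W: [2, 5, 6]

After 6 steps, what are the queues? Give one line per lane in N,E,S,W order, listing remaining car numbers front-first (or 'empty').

Step 1 [NS]: N:empty,E:wait,S:car1-GO,W:wait | queues: N=0 E=0 S=3 W=3
Step 2 [NS]: N:empty,E:wait,S:car3-GO,W:wait | queues: N=0 E=0 S=2 W=3
Step 3 [NS]: N:empty,E:wait,S:car4-GO,W:wait | queues: N=0 E=0 S=1 W=3
Step 4 [NS]: N:empty,E:wait,S:car7-GO,W:wait | queues: N=0 E=0 S=0 W=3
Step 5 [EW]: N:wait,E:empty,S:wait,W:car2-GO | queues: N=0 E=0 S=0 W=2
Step 6 [EW]: N:wait,E:empty,S:wait,W:car5-GO | queues: N=0 E=0 S=0 W=1

N: empty
E: empty
S: empty
W: 6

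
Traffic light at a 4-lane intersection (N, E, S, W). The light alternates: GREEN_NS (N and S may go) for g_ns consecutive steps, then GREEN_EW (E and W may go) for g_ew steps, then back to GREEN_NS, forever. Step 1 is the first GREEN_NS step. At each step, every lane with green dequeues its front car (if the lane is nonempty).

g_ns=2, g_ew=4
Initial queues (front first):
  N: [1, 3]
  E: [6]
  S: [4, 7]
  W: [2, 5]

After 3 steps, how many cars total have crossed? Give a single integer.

Step 1 [NS]: N:car1-GO,E:wait,S:car4-GO,W:wait | queues: N=1 E=1 S=1 W=2
Step 2 [NS]: N:car3-GO,E:wait,S:car7-GO,W:wait | queues: N=0 E=1 S=0 W=2
Step 3 [EW]: N:wait,E:car6-GO,S:wait,W:car2-GO | queues: N=0 E=0 S=0 W=1
Cars crossed by step 3: 6

Answer: 6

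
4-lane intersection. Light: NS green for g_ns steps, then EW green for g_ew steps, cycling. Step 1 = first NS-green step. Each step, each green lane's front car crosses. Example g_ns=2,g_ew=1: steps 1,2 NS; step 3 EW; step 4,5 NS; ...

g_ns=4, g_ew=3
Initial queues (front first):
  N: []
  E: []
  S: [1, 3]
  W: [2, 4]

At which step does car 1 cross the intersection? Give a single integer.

Step 1 [NS]: N:empty,E:wait,S:car1-GO,W:wait | queues: N=0 E=0 S=1 W=2
Step 2 [NS]: N:empty,E:wait,S:car3-GO,W:wait | queues: N=0 E=0 S=0 W=2
Step 3 [NS]: N:empty,E:wait,S:empty,W:wait | queues: N=0 E=0 S=0 W=2
Step 4 [NS]: N:empty,E:wait,S:empty,W:wait | queues: N=0 E=0 S=0 W=2
Step 5 [EW]: N:wait,E:empty,S:wait,W:car2-GO | queues: N=0 E=0 S=0 W=1
Step 6 [EW]: N:wait,E:empty,S:wait,W:car4-GO | queues: N=0 E=0 S=0 W=0
Car 1 crosses at step 1

1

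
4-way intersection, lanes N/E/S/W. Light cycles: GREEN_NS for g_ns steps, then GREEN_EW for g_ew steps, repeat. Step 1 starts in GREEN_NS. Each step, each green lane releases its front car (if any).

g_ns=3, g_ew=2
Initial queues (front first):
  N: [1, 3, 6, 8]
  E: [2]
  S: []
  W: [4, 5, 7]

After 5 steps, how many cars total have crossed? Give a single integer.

Answer: 6

Derivation:
Step 1 [NS]: N:car1-GO,E:wait,S:empty,W:wait | queues: N=3 E=1 S=0 W=3
Step 2 [NS]: N:car3-GO,E:wait,S:empty,W:wait | queues: N=2 E=1 S=0 W=3
Step 3 [NS]: N:car6-GO,E:wait,S:empty,W:wait | queues: N=1 E=1 S=0 W=3
Step 4 [EW]: N:wait,E:car2-GO,S:wait,W:car4-GO | queues: N=1 E=0 S=0 W=2
Step 5 [EW]: N:wait,E:empty,S:wait,W:car5-GO | queues: N=1 E=0 S=0 W=1
Cars crossed by step 5: 6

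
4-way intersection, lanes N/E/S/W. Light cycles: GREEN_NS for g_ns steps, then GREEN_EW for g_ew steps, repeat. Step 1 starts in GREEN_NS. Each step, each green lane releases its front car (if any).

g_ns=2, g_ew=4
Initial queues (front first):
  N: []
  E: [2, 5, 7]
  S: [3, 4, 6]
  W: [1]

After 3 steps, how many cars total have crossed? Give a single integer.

Answer: 4

Derivation:
Step 1 [NS]: N:empty,E:wait,S:car3-GO,W:wait | queues: N=0 E=3 S=2 W=1
Step 2 [NS]: N:empty,E:wait,S:car4-GO,W:wait | queues: N=0 E=3 S=1 W=1
Step 3 [EW]: N:wait,E:car2-GO,S:wait,W:car1-GO | queues: N=0 E=2 S=1 W=0
Cars crossed by step 3: 4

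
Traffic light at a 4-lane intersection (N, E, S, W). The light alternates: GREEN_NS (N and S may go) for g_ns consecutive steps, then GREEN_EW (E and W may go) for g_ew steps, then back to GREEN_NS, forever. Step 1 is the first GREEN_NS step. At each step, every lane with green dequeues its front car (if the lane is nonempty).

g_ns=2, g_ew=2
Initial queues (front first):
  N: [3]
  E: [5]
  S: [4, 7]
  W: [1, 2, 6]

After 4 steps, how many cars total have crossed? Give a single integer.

Step 1 [NS]: N:car3-GO,E:wait,S:car4-GO,W:wait | queues: N=0 E=1 S=1 W=3
Step 2 [NS]: N:empty,E:wait,S:car7-GO,W:wait | queues: N=0 E=1 S=0 W=3
Step 3 [EW]: N:wait,E:car5-GO,S:wait,W:car1-GO | queues: N=0 E=0 S=0 W=2
Step 4 [EW]: N:wait,E:empty,S:wait,W:car2-GO | queues: N=0 E=0 S=0 W=1
Cars crossed by step 4: 6

Answer: 6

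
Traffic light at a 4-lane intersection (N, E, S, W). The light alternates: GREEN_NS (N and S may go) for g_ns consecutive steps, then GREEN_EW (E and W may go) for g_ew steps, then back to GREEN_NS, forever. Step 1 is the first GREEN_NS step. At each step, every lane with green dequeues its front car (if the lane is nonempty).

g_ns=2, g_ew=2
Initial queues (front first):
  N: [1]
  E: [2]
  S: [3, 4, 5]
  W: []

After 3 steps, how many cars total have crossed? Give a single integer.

Answer: 4

Derivation:
Step 1 [NS]: N:car1-GO,E:wait,S:car3-GO,W:wait | queues: N=0 E=1 S=2 W=0
Step 2 [NS]: N:empty,E:wait,S:car4-GO,W:wait | queues: N=0 E=1 S=1 W=0
Step 3 [EW]: N:wait,E:car2-GO,S:wait,W:empty | queues: N=0 E=0 S=1 W=0
Cars crossed by step 3: 4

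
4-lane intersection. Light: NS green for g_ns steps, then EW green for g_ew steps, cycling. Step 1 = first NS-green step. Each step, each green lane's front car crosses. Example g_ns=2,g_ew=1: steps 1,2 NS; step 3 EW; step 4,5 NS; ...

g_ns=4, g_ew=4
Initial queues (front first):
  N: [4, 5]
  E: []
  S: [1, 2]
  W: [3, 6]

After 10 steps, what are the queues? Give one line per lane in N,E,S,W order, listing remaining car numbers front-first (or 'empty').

Step 1 [NS]: N:car4-GO,E:wait,S:car1-GO,W:wait | queues: N=1 E=0 S=1 W=2
Step 2 [NS]: N:car5-GO,E:wait,S:car2-GO,W:wait | queues: N=0 E=0 S=0 W=2
Step 3 [NS]: N:empty,E:wait,S:empty,W:wait | queues: N=0 E=0 S=0 W=2
Step 4 [NS]: N:empty,E:wait,S:empty,W:wait | queues: N=0 E=0 S=0 W=2
Step 5 [EW]: N:wait,E:empty,S:wait,W:car3-GO | queues: N=0 E=0 S=0 W=1
Step 6 [EW]: N:wait,E:empty,S:wait,W:car6-GO | queues: N=0 E=0 S=0 W=0

N: empty
E: empty
S: empty
W: empty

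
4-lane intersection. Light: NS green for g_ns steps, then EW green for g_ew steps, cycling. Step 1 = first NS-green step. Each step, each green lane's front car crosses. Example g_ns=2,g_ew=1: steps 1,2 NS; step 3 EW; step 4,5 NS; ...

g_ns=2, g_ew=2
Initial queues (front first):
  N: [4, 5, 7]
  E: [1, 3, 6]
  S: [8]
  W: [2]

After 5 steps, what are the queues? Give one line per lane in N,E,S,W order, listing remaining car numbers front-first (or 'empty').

Step 1 [NS]: N:car4-GO,E:wait,S:car8-GO,W:wait | queues: N=2 E=3 S=0 W=1
Step 2 [NS]: N:car5-GO,E:wait,S:empty,W:wait | queues: N=1 E=3 S=0 W=1
Step 3 [EW]: N:wait,E:car1-GO,S:wait,W:car2-GO | queues: N=1 E=2 S=0 W=0
Step 4 [EW]: N:wait,E:car3-GO,S:wait,W:empty | queues: N=1 E=1 S=0 W=0
Step 5 [NS]: N:car7-GO,E:wait,S:empty,W:wait | queues: N=0 E=1 S=0 W=0

N: empty
E: 6
S: empty
W: empty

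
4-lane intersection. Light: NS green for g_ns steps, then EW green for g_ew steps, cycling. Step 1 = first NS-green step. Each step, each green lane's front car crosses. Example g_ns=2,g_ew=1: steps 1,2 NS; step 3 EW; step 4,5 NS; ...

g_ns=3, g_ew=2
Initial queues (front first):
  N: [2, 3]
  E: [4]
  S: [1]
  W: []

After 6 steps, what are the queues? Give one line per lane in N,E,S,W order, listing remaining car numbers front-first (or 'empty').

Step 1 [NS]: N:car2-GO,E:wait,S:car1-GO,W:wait | queues: N=1 E=1 S=0 W=0
Step 2 [NS]: N:car3-GO,E:wait,S:empty,W:wait | queues: N=0 E=1 S=0 W=0
Step 3 [NS]: N:empty,E:wait,S:empty,W:wait | queues: N=0 E=1 S=0 W=0
Step 4 [EW]: N:wait,E:car4-GO,S:wait,W:empty | queues: N=0 E=0 S=0 W=0

N: empty
E: empty
S: empty
W: empty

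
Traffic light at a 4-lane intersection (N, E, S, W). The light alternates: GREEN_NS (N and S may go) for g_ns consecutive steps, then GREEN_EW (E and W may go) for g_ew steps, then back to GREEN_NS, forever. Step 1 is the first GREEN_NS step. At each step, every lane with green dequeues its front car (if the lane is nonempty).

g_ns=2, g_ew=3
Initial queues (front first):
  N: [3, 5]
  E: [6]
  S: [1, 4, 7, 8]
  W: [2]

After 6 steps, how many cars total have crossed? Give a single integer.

Step 1 [NS]: N:car3-GO,E:wait,S:car1-GO,W:wait | queues: N=1 E=1 S=3 W=1
Step 2 [NS]: N:car5-GO,E:wait,S:car4-GO,W:wait | queues: N=0 E=1 S=2 W=1
Step 3 [EW]: N:wait,E:car6-GO,S:wait,W:car2-GO | queues: N=0 E=0 S=2 W=0
Step 4 [EW]: N:wait,E:empty,S:wait,W:empty | queues: N=0 E=0 S=2 W=0
Step 5 [EW]: N:wait,E:empty,S:wait,W:empty | queues: N=0 E=0 S=2 W=0
Step 6 [NS]: N:empty,E:wait,S:car7-GO,W:wait | queues: N=0 E=0 S=1 W=0
Cars crossed by step 6: 7

Answer: 7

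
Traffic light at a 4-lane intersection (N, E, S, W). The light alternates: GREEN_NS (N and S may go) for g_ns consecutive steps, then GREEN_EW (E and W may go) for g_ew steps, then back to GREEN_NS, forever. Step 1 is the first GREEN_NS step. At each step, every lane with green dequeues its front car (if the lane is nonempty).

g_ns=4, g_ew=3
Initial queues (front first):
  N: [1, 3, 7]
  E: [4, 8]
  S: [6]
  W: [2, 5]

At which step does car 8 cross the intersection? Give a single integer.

Step 1 [NS]: N:car1-GO,E:wait,S:car6-GO,W:wait | queues: N=2 E=2 S=0 W=2
Step 2 [NS]: N:car3-GO,E:wait,S:empty,W:wait | queues: N=1 E=2 S=0 W=2
Step 3 [NS]: N:car7-GO,E:wait,S:empty,W:wait | queues: N=0 E=2 S=0 W=2
Step 4 [NS]: N:empty,E:wait,S:empty,W:wait | queues: N=0 E=2 S=0 W=2
Step 5 [EW]: N:wait,E:car4-GO,S:wait,W:car2-GO | queues: N=0 E=1 S=0 W=1
Step 6 [EW]: N:wait,E:car8-GO,S:wait,W:car5-GO | queues: N=0 E=0 S=0 W=0
Car 8 crosses at step 6

6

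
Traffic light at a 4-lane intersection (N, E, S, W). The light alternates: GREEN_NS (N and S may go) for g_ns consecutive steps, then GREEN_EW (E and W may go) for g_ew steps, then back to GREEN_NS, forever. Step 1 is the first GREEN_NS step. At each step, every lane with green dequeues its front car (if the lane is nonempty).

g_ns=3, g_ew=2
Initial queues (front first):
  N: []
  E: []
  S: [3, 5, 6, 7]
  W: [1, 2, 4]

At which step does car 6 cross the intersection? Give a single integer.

Step 1 [NS]: N:empty,E:wait,S:car3-GO,W:wait | queues: N=0 E=0 S=3 W=3
Step 2 [NS]: N:empty,E:wait,S:car5-GO,W:wait | queues: N=0 E=0 S=2 W=3
Step 3 [NS]: N:empty,E:wait,S:car6-GO,W:wait | queues: N=0 E=0 S=1 W=3
Step 4 [EW]: N:wait,E:empty,S:wait,W:car1-GO | queues: N=0 E=0 S=1 W=2
Step 5 [EW]: N:wait,E:empty,S:wait,W:car2-GO | queues: N=0 E=0 S=1 W=1
Step 6 [NS]: N:empty,E:wait,S:car7-GO,W:wait | queues: N=0 E=0 S=0 W=1
Step 7 [NS]: N:empty,E:wait,S:empty,W:wait | queues: N=0 E=0 S=0 W=1
Step 8 [NS]: N:empty,E:wait,S:empty,W:wait | queues: N=0 E=0 S=0 W=1
Step 9 [EW]: N:wait,E:empty,S:wait,W:car4-GO | queues: N=0 E=0 S=0 W=0
Car 6 crosses at step 3

3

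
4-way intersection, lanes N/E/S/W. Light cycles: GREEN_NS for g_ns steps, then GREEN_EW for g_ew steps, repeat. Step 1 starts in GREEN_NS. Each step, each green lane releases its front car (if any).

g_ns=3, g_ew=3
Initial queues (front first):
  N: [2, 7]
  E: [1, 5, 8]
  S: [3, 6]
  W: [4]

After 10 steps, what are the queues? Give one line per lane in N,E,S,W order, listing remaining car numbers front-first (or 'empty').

Step 1 [NS]: N:car2-GO,E:wait,S:car3-GO,W:wait | queues: N=1 E=3 S=1 W=1
Step 2 [NS]: N:car7-GO,E:wait,S:car6-GO,W:wait | queues: N=0 E=3 S=0 W=1
Step 3 [NS]: N:empty,E:wait,S:empty,W:wait | queues: N=0 E=3 S=0 W=1
Step 4 [EW]: N:wait,E:car1-GO,S:wait,W:car4-GO | queues: N=0 E=2 S=0 W=0
Step 5 [EW]: N:wait,E:car5-GO,S:wait,W:empty | queues: N=0 E=1 S=0 W=0
Step 6 [EW]: N:wait,E:car8-GO,S:wait,W:empty | queues: N=0 E=0 S=0 W=0

N: empty
E: empty
S: empty
W: empty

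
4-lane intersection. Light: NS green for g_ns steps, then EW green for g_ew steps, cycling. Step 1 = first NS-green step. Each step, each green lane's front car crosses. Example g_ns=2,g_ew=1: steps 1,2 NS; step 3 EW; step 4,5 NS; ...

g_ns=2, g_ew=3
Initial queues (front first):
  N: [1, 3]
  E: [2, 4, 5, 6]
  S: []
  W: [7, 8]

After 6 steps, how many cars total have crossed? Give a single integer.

Step 1 [NS]: N:car1-GO,E:wait,S:empty,W:wait | queues: N=1 E=4 S=0 W=2
Step 2 [NS]: N:car3-GO,E:wait,S:empty,W:wait | queues: N=0 E=4 S=0 W=2
Step 3 [EW]: N:wait,E:car2-GO,S:wait,W:car7-GO | queues: N=0 E=3 S=0 W=1
Step 4 [EW]: N:wait,E:car4-GO,S:wait,W:car8-GO | queues: N=0 E=2 S=0 W=0
Step 5 [EW]: N:wait,E:car5-GO,S:wait,W:empty | queues: N=0 E=1 S=0 W=0
Step 6 [NS]: N:empty,E:wait,S:empty,W:wait | queues: N=0 E=1 S=0 W=0
Cars crossed by step 6: 7

Answer: 7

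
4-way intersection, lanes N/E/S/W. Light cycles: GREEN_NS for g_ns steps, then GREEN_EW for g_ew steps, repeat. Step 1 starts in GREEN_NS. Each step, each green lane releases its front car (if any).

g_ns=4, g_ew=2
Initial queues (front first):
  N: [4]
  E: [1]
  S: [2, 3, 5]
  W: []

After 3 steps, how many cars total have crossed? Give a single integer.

Step 1 [NS]: N:car4-GO,E:wait,S:car2-GO,W:wait | queues: N=0 E=1 S=2 W=0
Step 2 [NS]: N:empty,E:wait,S:car3-GO,W:wait | queues: N=0 E=1 S=1 W=0
Step 3 [NS]: N:empty,E:wait,S:car5-GO,W:wait | queues: N=0 E=1 S=0 W=0
Cars crossed by step 3: 4

Answer: 4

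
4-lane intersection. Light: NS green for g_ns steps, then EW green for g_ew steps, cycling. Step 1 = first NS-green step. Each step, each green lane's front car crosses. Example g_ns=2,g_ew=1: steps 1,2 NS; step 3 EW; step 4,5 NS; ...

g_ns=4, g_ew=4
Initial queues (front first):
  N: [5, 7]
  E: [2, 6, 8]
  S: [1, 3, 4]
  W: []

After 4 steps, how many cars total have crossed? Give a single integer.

Step 1 [NS]: N:car5-GO,E:wait,S:car1-GO,W:wait | queues: N=1 E=3 S=2 W=0
Step 2 [NS]: N:car7-GO,E:wait,S:car3-GO,W:wait | queues: N=0 E=3 S=1 W=0
Step 3 [NS]: N:empty,E:wait,S:car4-GO,W:wait | queues: N=0 E=3 S=0 W=0
Step 4 [NS]: N:empty,E:wait,S:empty,W:wait | queues: N=0 E=3 S=0 W=0
Cars crossed by step 4: 5

Answer: 5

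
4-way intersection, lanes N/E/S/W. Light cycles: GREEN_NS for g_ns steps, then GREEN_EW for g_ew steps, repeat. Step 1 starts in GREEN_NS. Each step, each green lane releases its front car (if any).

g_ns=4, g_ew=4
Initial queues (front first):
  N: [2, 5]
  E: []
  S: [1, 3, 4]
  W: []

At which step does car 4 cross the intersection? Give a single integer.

Step 1 [NS]: N:car2-GO,E:wait,S:car1-GO,W:wait | queues: N=1 E=0 S=2 W=0
Step 2 [NS]: N:car5-GO,E:wait,S:car3-GO,W:wait | queues: N=0 E=0 S=1 W=0
Step 3 [NS]: N:empty,E:wait,S:car4-GO,W:wait | queues: N=0 E=0 S=0 W=0
Car 4 crosses at step 3

3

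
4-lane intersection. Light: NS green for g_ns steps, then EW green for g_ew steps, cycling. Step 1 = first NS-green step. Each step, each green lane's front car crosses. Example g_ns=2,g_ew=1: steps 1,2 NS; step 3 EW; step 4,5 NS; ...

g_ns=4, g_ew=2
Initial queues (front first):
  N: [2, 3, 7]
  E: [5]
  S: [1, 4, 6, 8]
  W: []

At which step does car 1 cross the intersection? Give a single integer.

Step 1 [NS]: N:car2-GO,E:wait,S:car1-GO,W:wait | queues: N=2 E=1 S=3 W=0
Step 2 [NS]: N:car3-GO,E:wait,S:car4-GO,W:wait | queues: N=1 E=1 S=2 W=0
Step 3 [NS]: N:car7-GO,E:wait,S:car6-GO,W:wait | queues: N=0 E=1 S=1 W=0
Step 4 [NS]: N:empty,E:wait,S:car8-GO,W:wait | queues: N=0 E=1 S=0 W=0
Step 5 [EW]: N:wait,E:car5-GO,S:wait,W:empty | queues: N=0 E=0 S=0 W=0
Car 1 crosses at step 1

1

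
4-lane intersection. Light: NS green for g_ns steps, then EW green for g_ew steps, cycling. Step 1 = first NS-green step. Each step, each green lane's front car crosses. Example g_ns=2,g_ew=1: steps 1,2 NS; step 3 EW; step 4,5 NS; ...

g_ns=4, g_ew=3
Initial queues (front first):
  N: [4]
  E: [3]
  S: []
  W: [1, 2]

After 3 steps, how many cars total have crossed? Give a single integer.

Answer: 1

Derivation:
Step 1 [NS]: N:car4-GO,E:wait,S:empty,W:wait | queues: N=0 E=1 S=0 W=2
Step 2 [NS]: N:empty,E:wait,S:empty,W:wait | queues: N=0 E=1 S=0 W=2
Step 3 [NS]: N:empty,E:wait,S:empty,W:wait | queues: N=0 E=1 S=0 W=2
Cars crossed by step 3: 1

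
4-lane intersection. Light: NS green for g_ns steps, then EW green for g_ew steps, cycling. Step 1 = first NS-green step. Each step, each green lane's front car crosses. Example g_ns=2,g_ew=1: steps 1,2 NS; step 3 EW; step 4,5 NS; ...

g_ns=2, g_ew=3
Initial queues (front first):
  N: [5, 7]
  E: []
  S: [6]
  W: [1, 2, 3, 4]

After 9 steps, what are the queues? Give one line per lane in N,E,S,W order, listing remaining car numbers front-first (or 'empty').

Step 1 [NS]: N:car5-GO,E:wait,S:car6-GO,W:wait | queues: N=1 E=0 S=0 W=4
Step 2 [NS]: N:car7-GO,E:wait,S:empty,W:wait | queues: N=0 E=0 S=0 W=4
Step 3 [EW]: N:wait,E:empty,S:wait,W:car1-GO | queues: N=0 E=0 S=0 W=3
Step 4 [EW]: N:wait,E:empty,S:wait,W:car2-GO | queues: N=0 E=0 S=0 W=2
Step 5 [EW]: N:wait,E:empty,S:wait,W:car3-GO | queues: N=0 E=0 S=0 W=1
Step 6 [NS]: N:empty,E:wait,S:empty,W:wait | queues: N=0 E=0 S=0 W=1
Step 7 [NS]: N:empty,E:wait,S:empty,W:wait | queues: N=0 E=0 S=0 W=1
Step 8 [EW]: N:wait,E:empty,S:wait,W:car4-GO | queues: N=0 E=0 S=0 W=0

N: empty
E: empty
S: empty
W: empty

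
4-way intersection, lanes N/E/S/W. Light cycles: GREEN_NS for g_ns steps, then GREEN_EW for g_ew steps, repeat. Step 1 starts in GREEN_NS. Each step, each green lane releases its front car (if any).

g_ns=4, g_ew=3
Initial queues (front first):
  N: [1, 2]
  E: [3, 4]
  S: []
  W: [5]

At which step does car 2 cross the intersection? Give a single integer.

Step 1 [NS]: N:car1-GO,E:wait,S:empty,W:wait | queues: N=1 E=2 S=0 W=1
Step 2 [NS]: N:car2-GO,E:wait,S:empty,W:wait | queues: N=0 E=2 S=0 W=1
Step 3 [NS]: N:empty,E:wait,S:empty,W:wait | queues: N=0 E=2 S=0 W=1
Step 4 [NS]: N:empty,E:wait,S:empty,W:wait | queues: N=0 E=2 S=0 W=1
Step 5 [EW]: N:wait,E:car3-GO,S:wait,W:car5-GO | queues: N=0 E=1 S=0 W=0
Step 6 [EW]: N:wait,E:car4-GO,S:wait,W:empty | queues: N=0 E=0 S=0 W=0
Car 2 crosses at step 2

2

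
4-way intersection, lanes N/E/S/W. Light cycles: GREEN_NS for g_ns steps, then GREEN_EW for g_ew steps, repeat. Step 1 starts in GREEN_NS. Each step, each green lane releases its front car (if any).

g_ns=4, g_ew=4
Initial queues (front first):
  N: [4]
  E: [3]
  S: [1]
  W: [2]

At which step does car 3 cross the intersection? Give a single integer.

Step 1 [NS]: N:car4-GO,E:wait,S:car1-GO,W:wait | queues: N=0 E=1 S=0 W=1
Step 2 [NS]: N:empty,E:wait,S:empty,W:wait | queues: N=0 E=1 S=0 W=1
Step 3 [NS]: N:empty,E:wait,S:empty,W:wait | queues: N=0 E=1 S=0 W=1
Step 4 [NS]: N:empty,E:wait,S:empty,W:wait | queues: N=0 E=1 S=0 W=1
Step 5 [EW]: N:wait,E:car3-GO,S:wait,W:car2-GO | queues: N=0 E=0 S=0 W=0
Car 3 crosses at step 5

5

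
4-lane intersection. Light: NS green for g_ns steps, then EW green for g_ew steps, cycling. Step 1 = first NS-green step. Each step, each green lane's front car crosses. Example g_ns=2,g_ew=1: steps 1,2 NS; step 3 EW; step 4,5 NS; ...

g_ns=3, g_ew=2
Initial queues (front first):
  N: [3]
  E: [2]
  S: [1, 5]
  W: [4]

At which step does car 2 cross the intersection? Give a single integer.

Step 1 [NS]: N:car3-GO,E:wait,S:car1-GO,W:wait | queues: N=0 E=1 S=1 W=1
Step 2 [NS]: N:empty,E:wait,S:car5-GO,W:wait | queues: N=0 E=1 S=0 W=1
Step 3 [NS]: N:empty,E:wait,S:empty,W:wait | queues: N=0 E=1 S=0 W=1
Step 4 [EW]: N:wait,E:car2-GO,S:wait,W:car4-GO | queues: N=0 E=0 S=0 W=0
Car 2 crosses at step 4

4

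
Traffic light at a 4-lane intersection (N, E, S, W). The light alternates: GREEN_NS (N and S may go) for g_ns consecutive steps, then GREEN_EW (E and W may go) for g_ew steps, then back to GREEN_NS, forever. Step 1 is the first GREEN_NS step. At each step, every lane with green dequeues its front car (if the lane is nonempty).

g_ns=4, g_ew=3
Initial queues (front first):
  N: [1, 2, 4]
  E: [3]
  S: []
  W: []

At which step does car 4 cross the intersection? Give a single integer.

Step 1 [NS]: N:car1-GO,E:wait,S:empty,W:wait | queues: N=2 E=1 S=0 W=0
Step 2 [NS]: N:car2-GO,E:wait,S:empty,W:wait | queues: N=1 E=1 S=0 W=0
Step 3 [NS]: N:car4-GO,E:wait,S:empty,W:wait | queues: N=0 E=1 S=0 W=0
Step 4 [NS]: N:empty,E:wait,S:empty,W:wait | queues: N=0 E=1 S=0 W=0
Step 5 [EW]: N:wait,E:car3-GO,S:wait,W:empty | queues: N=0 E=0 S=0 W=0
Car 4 crosses at step 3

3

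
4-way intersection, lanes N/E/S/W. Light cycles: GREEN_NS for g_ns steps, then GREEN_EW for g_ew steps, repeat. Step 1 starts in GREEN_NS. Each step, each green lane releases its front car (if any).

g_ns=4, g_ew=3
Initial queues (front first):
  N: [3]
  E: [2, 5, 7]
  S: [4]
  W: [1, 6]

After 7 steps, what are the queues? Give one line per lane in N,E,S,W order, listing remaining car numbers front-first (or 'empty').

Step 1 [NS]: N:car3-GO,E:wait,S:car4-GO,W:wait | queues: N=0 E=3 S=0 W=2
Step 2 [NS]: N:empty,E:wait,S:empty,W:wait | queues: N=0 E=3 S=0 W=2
Step 3 [NS]: N:empty,E:wait,S:empty,W:wait | queues: N=0 E=3 S=0 W=2
Step 4 [NS]: N:empty,E:wait,S:empty,W:wait | queues: N=0 E=3 S=0 W=2
Step 5 [EW]: N:wait,E:car2-GO,S:wait,W:car1-GO | queues: N=0 E=2 S=0 W=1
Step 6 [EW]: N:wait,E:car5-GO,S:wait,W:car6-GO | queues: N=0 E=1 S=0 W=0
Step 7 [EW]: N:wait,E:car7-GO,S:wait,W:empty | queues: N=0 E=0 S=0 W=0

N: empty
E: empty
S: empty
W: empty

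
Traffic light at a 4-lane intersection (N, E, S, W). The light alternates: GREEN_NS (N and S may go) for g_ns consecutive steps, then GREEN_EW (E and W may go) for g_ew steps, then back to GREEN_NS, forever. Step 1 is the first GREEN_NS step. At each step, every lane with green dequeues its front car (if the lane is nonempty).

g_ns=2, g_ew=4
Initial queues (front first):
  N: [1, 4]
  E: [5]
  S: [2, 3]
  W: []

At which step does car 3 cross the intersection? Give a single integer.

Step 1 [NS]: N:car1-GO,E:wait,S:car2-GO,W:wait | queues: N=1 E=1 S=1 W=0
Step 2 [NS]: N:car4-GO,E:wait,S:car3-GO,W:wait | queues: N=0 E=1 S=0 W=0
Step 3 [EW]: N:wait,E:car5-GO,S:wait,W:empty | queues: N=0 E=0 S=0 W=0
Car 3 crosses at step 2

2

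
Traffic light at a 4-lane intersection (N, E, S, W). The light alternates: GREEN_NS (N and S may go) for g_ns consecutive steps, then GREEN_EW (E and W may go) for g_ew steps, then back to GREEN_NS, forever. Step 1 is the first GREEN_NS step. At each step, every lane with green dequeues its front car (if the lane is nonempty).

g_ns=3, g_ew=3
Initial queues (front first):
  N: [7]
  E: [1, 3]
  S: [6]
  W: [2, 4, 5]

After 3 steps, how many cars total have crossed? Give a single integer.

Step 1 [NS]: N:car7-GO,E:wait,S:car6-GO,W:wait | queues: N=0 E=2 S=0 W=3
Step 2 [NS]: N:empty,E:wait,S:empty,W:wait | queues: N=0 E=2 S=0 W=3
Step 3 [NS]: N:empty,E:wait,S:empty,W:wait | queues: N=0 E=2 S=0 W=3
Cars crossed by step 3: 2

Answer: 2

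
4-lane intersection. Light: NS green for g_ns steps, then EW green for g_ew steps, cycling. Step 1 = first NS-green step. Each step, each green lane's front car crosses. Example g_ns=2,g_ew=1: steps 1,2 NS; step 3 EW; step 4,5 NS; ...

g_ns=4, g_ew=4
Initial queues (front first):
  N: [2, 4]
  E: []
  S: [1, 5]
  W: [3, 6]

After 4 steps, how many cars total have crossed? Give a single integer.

Step 1 [NS]: N:car2-GO,E:wait,S:car1-GO,W:wait | queues: N=1 E=0 S=1 W=2
Step 2 [NS]: N:car4-GO,E:wait,S:car5-GO,W:wait | queues: N=0 E=0 S=0 W=2
Step 3 [NS]: N:empty,E:wait,S:empty,W:wait | queues: N=0 E=0 S=0 W=2
Step 4 [NS]: N:empty,E:wait,S:empty,W:wait | queues: N=0 E=0 S=0 W=2
Cars crossed by step 4: 4

Answer: 4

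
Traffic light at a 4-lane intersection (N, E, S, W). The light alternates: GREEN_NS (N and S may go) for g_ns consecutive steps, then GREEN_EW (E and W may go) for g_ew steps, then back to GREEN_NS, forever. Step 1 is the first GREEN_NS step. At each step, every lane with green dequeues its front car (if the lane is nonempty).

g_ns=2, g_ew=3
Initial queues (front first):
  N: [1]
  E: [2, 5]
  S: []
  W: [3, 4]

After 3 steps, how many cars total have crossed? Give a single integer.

Step 1 [NS]: N:car1-GO,E:wait,S:empty,W:wait | queues: N=0 E=2 S=0 W=2
Step 2 [NS]: N:empty,E:wait,S:empty,W:wait | queues: N=0 E=2 S=0 W=2
Step 3 [EW]: N:wait,E:car2-GO,S:wait,W:car3-GO | queues: N=0 E=1 S=0 W=1
Cars crossed by step 3: 3

Answer: 3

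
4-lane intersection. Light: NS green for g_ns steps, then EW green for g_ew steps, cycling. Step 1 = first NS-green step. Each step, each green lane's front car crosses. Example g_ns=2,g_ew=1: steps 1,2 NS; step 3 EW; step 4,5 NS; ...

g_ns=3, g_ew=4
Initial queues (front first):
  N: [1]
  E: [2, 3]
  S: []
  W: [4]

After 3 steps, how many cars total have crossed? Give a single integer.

Step 1 [NS]: N:car1-GO,E:wait,S:empty,W:wait | queues: N=0 E=2 S=0 W=1
Step 2 [NS]: N:empty,E:wait,S:empty,W:wait | queues: N=0 E=2 S=0 W=1
Step 3 [NS]: N:empty,E:wait,S:empty,W:wait | queues: N=0 E=2 S=0 W=1
Cars crossed by step 3: 1

Answer: 1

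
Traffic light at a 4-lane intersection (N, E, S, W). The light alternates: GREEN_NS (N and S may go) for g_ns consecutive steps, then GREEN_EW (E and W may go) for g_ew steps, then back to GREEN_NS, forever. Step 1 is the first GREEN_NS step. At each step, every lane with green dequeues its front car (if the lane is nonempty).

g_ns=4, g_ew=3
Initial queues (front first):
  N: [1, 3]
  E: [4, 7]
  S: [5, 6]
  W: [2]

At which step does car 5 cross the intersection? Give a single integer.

Step 1 [NS]: N:car1-GO,E:wait,S:car5-GO,W:wait | queues: N=1 E=2 S=1 W=1
Step 2 [NS]: N:car3-GO,E:wait,S:car6-GO,W:wait | queues: N=0 E=2 S=0 W=1
Step 3 [NS]: N:empty,E:wait,S:empty,W:wait | queues: N=0 E=2 S=0 W=1
Step 4 [NS]: N:empty,E:wait,S:empty,W:wait | queues: N=0 E=2 S=0 W=1
Step 5 [EW]: N:wait,E:car4-GO,S:wait,W:car2-GO | queues: N=0 E=1 S=0 W=0
Step 6 [EW]: N:wait,E:car7-GO,S:wait,W:empty | queues: N=0 E=0 S=0 W=0
Car 5 crosses at step 1

1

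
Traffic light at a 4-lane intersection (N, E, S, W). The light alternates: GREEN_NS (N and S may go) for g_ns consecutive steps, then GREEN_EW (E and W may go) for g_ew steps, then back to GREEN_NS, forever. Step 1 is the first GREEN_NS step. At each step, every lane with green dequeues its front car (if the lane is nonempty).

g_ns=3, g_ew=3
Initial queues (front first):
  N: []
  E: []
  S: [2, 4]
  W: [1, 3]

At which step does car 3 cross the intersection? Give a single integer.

Step 1 [NS]: N:empty,E:wait,S:car2-GO,W:wait | queues: N=0 E=0 S=1 W=2
Step 2 [NS]: N:empty,E:wait,S:car4-GO,W:wait | queues: N=0 E=0 S=0 W=2
Step 3 [NS]: N:empty,E:wait,S:empty,W:wait | queues: N=0 E=0 S=0 W=2
Step 4 [EW]: N:wait,E:empty,S:wait,W:car1-GO | queues: N=0 E=0 S=0 W=1
Step 5 [EW]: N:wait,E:empty,S:wait,W:car3-GO | queues: N=0 E=0 S=0 W=0
Car 3 crosses at step 5

5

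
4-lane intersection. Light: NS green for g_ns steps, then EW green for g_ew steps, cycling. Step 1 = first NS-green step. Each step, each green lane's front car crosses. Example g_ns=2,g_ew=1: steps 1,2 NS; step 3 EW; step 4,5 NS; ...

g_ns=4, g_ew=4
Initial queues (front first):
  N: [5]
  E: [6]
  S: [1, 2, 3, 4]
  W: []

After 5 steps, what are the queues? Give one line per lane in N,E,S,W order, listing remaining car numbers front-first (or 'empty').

Step 1 [NS]: N:car5-GO,E:wait,S:car1-GO,W:wait | queues: N=0 E=1 S=3 W=0
Step 2 [NS]: N:empty,E:wait,S:car2-GO,W:wait | queues: N=0 E=1 S=2 W=0
Step 3 [NS]: N:empty,E:wait,S:car3-GO,W:wait | queues: N=0 E=1 S=1 W=0
Step 4 [NS]: N:empty,E:wait,S:car4-GO,W:wait | queues: N=0 E=1 S=0 W=0
Step 5 [EW]: N:wait,E:car6-GO,S:wait,W:empty | queues: N=0 E=0 S=0 W=0

N: empty
E: empty
S: empty
W: empty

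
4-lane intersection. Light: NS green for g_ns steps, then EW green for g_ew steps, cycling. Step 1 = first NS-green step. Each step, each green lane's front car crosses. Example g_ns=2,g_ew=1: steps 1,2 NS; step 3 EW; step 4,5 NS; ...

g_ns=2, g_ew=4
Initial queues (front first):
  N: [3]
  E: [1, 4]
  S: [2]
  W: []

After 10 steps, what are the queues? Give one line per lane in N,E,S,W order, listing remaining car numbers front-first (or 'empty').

Step 1 [NS]: N:car3-GO,E:wait,S:car2-GO,W:wait | queues: N=0 E=2 S=0 W=0
Step 2 [NS]: N:empty,E:wait,S:empty,W:wait | queues: N=0 E=2 S=0 W=0
Step 3 [EW]: N:wait,E:car1-GO,S:wait,W:empty | queues: N=0 E=1 S=0 W=0
Step 4 [EW]: N:wait,E:car4-GO,S:wait,W:empty | queues: N=0 E=0 S=0 W=0

N: empty
E: empty
S: empty
W: empty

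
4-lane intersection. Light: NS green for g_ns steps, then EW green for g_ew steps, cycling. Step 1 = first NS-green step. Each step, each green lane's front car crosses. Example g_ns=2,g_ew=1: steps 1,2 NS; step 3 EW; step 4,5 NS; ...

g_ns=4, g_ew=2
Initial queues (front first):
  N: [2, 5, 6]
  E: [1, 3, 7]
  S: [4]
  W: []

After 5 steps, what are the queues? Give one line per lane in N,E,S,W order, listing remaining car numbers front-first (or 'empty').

Step 1 [NS]: N:car2-GO,E:wait,S:car4-GO,W:wait | queues: N=2 E=3 S=0 W=0
Step 2 [NS]: N:car5-GO,E:wait,S:empty,W:wait | queues: N=1 E=3 S=0 W=0
Step 3 [NS]: N:car6-GO,E:wait,S:empty,W:wait | queues: N=0 E=3 S=0 W=0
Step 4 [NS]: N:empty,E:wait,S:empty,W:wait | queues: N=0 E=3 S=0 W=0
Step 5 [EW]: N:wait,E:car1-GO,S:wait,W:empty | queues: N=0 E=2 S=0 W=0

N: empty
E: 3 7
S: empty
W: empty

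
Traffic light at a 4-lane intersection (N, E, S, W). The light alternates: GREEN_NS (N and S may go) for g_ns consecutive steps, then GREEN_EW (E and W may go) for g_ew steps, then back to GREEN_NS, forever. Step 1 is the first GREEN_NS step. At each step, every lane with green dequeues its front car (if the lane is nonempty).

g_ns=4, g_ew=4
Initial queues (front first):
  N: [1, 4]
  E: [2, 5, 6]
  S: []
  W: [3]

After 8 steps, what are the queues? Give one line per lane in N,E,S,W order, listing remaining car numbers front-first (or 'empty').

Step 1 [NS]: N:car1-GO,E:wait,S:empty,W:wait | queues: N=1 E=3 S=0 W=1
Step 2 [NS]: N:car4-GO,E:wait,S:empty,W:wait | queues: N=0 E=3 S=0 W=1
Step 3 [NS]: N:empty,E:wait,S:empty,W:wait | queues: N=0 E=3 S=0 W=1
Step 4 [NS]: N:empty,E:wait,S:empty,W:wait | queues: N=0 E=3 S=0 W=1
Step 5 [EW]: N:wait,E:car2-GO,S:wait,W:car3-GO | queues: N=0 E=2 S=0 W=0
Step 6 [EW]: N:wait,E:car5-GO,S:wait,W:empty | queues: N=0 E=1 S=0 W=0
Step 7 [EW]: N:wait,E:car6-GO,S:wait,W:empty | queues: N=0 E=0 S=0 W=0

N: empty
E: empty
S: empty
W: empty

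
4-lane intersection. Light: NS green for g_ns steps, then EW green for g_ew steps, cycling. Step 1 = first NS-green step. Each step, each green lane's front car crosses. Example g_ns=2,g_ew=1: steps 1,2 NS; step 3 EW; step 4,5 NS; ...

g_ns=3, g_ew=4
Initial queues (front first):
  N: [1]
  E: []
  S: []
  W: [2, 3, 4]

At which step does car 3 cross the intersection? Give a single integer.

Step 1 [NS]: N:car1-GO,E:wait,S:empty,W:wait | queues: N=0 E=0 S=0 W=3
Step 2 [NS]: N:empty,E:wait,S:empty,W:wait | queues: N=0 E=0 S=0 W=3
Step 3 [NS]: N:empty,E:wait,S:empty,W:wait | queues: N=0 E=0 S=0 W=3
Step 4 [EW]: N:wait,E:empty,S:wait,W:car2-GO | queues: N=0 E=0 S=0 W=2
Step 5 [EW]: N:wait,E:empty,S:wait,W:car3-GO | queues: N=0 E=0 S=0 W=1
Step 6 [EW]: N:wait,E:empty,S:wait,W:car4-GO | queues: N=0 E=0 S=0 W=0
Car 3 crosses at step 5

5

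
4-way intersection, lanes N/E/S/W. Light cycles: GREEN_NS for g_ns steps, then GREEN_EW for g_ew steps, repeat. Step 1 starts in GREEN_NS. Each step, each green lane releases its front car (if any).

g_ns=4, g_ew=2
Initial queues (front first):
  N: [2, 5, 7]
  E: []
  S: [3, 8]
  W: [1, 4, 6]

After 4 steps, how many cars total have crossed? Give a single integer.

Step 1 [NS]: N:car2-GO,E:wait,S:car3-GO,W:wait | queues: N=2 E=0 S=1 W=3
Step 2 [NS]: N:car5-GO,E:wait,S:car8-GO,W:wait | queues: N=1 E=0 S=0 W=3
Step 3 [NS]: N:car7-GO,E:wait,S:empty,W:wait | queues: N=0 E=0 S=0 W=3
Step 4 [NS]: N:empty,E:wait,S:empty,W:wait | queues: N=0 E=0 S=0 W=3
Cars crossed by step 4: 5

Answer: 5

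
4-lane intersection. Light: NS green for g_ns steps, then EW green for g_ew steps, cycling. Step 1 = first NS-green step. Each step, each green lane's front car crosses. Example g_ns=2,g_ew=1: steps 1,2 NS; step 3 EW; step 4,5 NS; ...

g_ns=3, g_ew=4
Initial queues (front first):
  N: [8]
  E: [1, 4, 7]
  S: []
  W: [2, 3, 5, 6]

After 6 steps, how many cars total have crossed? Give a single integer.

Answer: 7

Derivation:
Step 1 [NS]: N:car8-GO,E:wait,S:empty,W:wait | queues: N=0 E=3 S=0 W=4
Step 2 [NS]: N:empty,E:wait,S:empty,W:wait | queues: N=0 E=3 S=0 W=4
Step 3 [NS]: N:empty,E:wait,S:empty,W:wait | queues: N=0 E=3 S=0 W=4
Step 4 [EW]: N:wait,E:car1-GO,S:wait,W:car2-GO | queues: N=0 E=2 S=0 W=3
Step 5 [EW]: N:wait,E:car4-GO,S:wait,W:car3-GO | queues: N=0 E=1 S=0 W=2
Step 6 [EW]: N:wait,E:car7-GO,S:wait,W:car5-GO | queues: N=0 E=0 S=0 W=1
Cars crossed by step 6: 7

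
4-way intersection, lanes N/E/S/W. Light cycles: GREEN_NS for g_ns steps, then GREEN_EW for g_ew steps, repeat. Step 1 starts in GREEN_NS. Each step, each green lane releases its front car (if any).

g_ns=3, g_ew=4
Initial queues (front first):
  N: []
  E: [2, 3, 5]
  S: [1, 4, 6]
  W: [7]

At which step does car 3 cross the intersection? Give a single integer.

Step 1 [NS]: N:empty,E:wait,S:car1-GO,W:wait | queues: N=0 E=3 S=2 W=1
Step 2 [NS]: N:empty,E:wait,S:car4-GO,W:wait | queues: N=0 E=3 S=1 W=1
Step 3 [NS]: N:empty,E:wait,S:car6-GO,W:wait | queues: N=0 E=3 S=0 W=1
Step 4 [EW]: N:wait,E:car2-GO,S:wait,W:car7-GO | queues: N=0 E=2 S=0 W=0
Step 5 [EW]: N:wait,E:car3-GO,S:wait,W:empty | queues: N=0 E=1 S=0 W=0
Step 6 [EW]: N:wait,E:car5-GO,S:wait,W:empty | queues: N=0 E=0 S=0 W=0
Car 3 crosses at step 5

5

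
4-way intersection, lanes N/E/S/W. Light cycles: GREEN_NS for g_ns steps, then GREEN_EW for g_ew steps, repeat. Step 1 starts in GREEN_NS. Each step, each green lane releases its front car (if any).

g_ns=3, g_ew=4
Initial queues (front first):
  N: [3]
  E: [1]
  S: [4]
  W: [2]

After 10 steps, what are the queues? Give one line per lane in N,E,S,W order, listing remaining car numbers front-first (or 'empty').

Step 1 [NS]: N:car3-GO,E:wait,S:car4-GO,W:wait | queues: N=0 E=1 S=0 W=1
Step 2 [NS]: N:empty,E:wait,S:empty,W:wait | queues: N=0 E=1 S=0 W=1
Step 3 [NS]: N:empty,E:wait,S:empty,W:wait | queues: N=0 E=1 S=0 W=1
Step 4 [EW]: N:wait,E:car1-GO,S:wait,W:car2-GO | queues: N=0 E=0 S=0 W=0

N: empty
E: empty
S: empty
W: empty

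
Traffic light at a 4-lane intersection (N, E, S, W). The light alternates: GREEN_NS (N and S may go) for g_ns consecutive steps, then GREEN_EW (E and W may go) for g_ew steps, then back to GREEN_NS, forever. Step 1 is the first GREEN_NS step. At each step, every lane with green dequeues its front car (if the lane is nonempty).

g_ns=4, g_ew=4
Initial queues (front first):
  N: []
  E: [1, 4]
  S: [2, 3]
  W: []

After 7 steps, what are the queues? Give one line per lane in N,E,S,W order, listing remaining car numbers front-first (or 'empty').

Step 1 [NS]: N:empty,E:wait,S:car2-GO,W:wait | queues: N=0 E=2 S=1 W=0
Step 2 [NS]: N:empty,E:wait,S:car3-GO,W:wait | queues: N=0 E=2 S=0 W=0
Step 3 [NS]: N:empty,E:wait,S:empty,W:wait | queues: N=0 E=2 S=0 W=0
Step 4 [NS]: N:empty,E:wait,S:empty,W:wait | queues: N=0 E=2 S=0 W=0
Step 5 [EW]: N:wait,E:car1-GO,S:wait,W:empty | queues: N=0 E=1 S=0 W=0
Step 6 [EW]: N:wait,E:car4-GO,S:wait,W:empty | queues: N=0 E=0 S=0 W=0

N: empty
E: empty
S: empty
W: empty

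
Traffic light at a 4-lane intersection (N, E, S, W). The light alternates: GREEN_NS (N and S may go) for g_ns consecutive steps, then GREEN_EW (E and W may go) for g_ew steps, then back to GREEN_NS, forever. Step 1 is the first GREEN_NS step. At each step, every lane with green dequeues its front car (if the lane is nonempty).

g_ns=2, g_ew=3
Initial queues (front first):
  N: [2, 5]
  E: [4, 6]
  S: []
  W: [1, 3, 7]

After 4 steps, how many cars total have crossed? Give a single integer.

Step 1 [NS]: N:car2-GO,E:wait,S:empty,W:wait | queues: N=1 E=2 S=0 W=3
Step 2 [NS]: N:car5-GO,E:wait,S:empty,W:wait | queues: N=0 E=2 S=0 W=3
Step 3 [EW]: N:wait,E:car4-GO,S:wait,W:car1-GO | queues: N=0 E=1 S=0 W=2
Step 4 [EW]: N:wait,E:car6-GO,S:wait,W:car3-GO | queues: N=0 E=0 S=0 W=1
Cars crossed by step 4: 6

Answer: 6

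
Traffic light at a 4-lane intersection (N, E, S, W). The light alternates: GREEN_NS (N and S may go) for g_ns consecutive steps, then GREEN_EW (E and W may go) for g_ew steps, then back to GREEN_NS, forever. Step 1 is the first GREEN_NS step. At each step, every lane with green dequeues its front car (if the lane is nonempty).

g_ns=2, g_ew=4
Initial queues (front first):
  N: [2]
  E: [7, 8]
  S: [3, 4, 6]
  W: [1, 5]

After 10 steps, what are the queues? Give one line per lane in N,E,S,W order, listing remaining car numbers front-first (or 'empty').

Step 1 [NS]: N:car2-GO,E:wait,S:car3-GO,W:wait | queues: N=0 E=2 S=2 W=2
Step 2 [NS]: N:empty,E:wait,S:car4-GO,W:wait | queues: N=0 E=2 S=1 W=2
Step 3 [EW]: N:wait,E:car7-GO,S:wait,W:car1-GO | queues: N=0 E=1 S=1 W=1
Step 4 [EW]: N:wait,E:car8-GO,S:wait,W:car5-GO | queues: N=0 E=0 S=1 W=0
Step 5 [EW]: N:wait,E:empty,S:wait,W:empty | queues: N=0 E=0 S=1 W=0
Step 6 [EW]: N:wait,E:empty,S:wait,W:empty | queues: N=0 E=0 S=1 W=0
Step 7 [NS]: N:empty,E:wait,S:car6-GO,W:wait | queues: N=0 E=0 S=0 W=0

N: empty
E: empty
S: empty
W: empty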